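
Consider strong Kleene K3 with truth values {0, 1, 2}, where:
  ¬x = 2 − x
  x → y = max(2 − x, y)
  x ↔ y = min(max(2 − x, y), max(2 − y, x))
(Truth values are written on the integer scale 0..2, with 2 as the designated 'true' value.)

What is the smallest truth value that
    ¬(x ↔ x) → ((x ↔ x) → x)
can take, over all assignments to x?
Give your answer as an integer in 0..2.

Take x = 1:
x ↔ x = 1 ↔ 1 = 1
¬(x ↔ x) = ¬1 = 1
x ↔ x = 1 ↔ 1 = 1
(x ↔ x) → x = 1 → 1 = 1
¬(x ↔ x) → ((x ↔ x) → x) = 1 → 1 = 1
No assignment yields a value below 1, so this is the minimum.

1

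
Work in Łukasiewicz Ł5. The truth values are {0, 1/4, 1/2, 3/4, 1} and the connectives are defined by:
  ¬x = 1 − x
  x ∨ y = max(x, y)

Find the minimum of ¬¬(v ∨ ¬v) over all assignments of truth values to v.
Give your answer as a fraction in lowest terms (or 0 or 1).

Take v = 1/2:
¬v = ¬1/2 = 1/2
v ∨ ¬v = 1/2 ∨ 1/2 = 1/2
¬(v ∨ ¬v) = ¬1/2 = 1/2
¬¬(v ∨ ¬v) = ¬1/2 = 1/2
No assignment yields a value below 1/2, so this is the minimum.

1/2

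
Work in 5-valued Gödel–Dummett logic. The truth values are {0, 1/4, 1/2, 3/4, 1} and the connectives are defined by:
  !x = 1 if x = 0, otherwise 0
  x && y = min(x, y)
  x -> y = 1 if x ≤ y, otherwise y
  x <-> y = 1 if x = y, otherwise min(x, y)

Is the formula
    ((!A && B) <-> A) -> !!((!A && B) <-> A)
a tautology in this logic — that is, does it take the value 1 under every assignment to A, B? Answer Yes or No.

Yes

At A = 3/4, B = 0, for instance:
!A = !3/4 = 0
!A && B = 0 && 0 = 0
(!A && B) <-> A = 0 <-> 3/4 = 0
!((!A && B) <-> A) = !0 = 1
!!((!A && B) <-> A) = !1 = 0
((!A && B) <-> A) -> !!((!A && B) <-> A) = 0 -> 0 = 1
and checking the remaining 24 assignments likewise gives ≥ 1 in every case.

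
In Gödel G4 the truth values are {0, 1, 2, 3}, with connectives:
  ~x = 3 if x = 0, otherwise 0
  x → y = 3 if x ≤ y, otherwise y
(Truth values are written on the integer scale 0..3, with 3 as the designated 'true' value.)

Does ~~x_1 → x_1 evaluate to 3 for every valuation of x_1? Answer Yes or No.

No

Counterexample: take x_1 = 1.
~x_1 = ~1 = 0
~~x_1 = ~0 = 3
~~x_1 → x_1 = 3 → 1 = 1
This gives 1 ≠ 3.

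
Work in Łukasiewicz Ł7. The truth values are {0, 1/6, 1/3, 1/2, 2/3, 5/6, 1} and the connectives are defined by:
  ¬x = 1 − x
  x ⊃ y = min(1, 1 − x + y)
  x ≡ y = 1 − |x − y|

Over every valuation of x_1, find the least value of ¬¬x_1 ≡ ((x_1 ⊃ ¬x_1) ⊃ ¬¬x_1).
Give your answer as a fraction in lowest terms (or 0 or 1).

Take x_1 = 2/3:
¬x_1 = ¬2/3 = 1/3
¬¬x_1 = ¬1/3 = 2/3
¬x_1 = ¬2/3 = 1/3
x_1 ⊃ ¬x_1 = 2/3 ⊃ 1/3 = 2/3
¬x_1 = ¬2/3 = 1/3
¬¬x_1 = ¬1/3 = 2/3
(x_1 ⊃ ¬x_1) ⊃ ¬¬x_1 = 2/3 ⊃ 2/3 = 1
¬¬x_1 ≡ ((x_1 ⊃ ¬x_1) ⊃ ¬¬x_1) = 2/3 ≡ 1 = 2/3
No assignment yields a value below 2/3, so this is the minimum.

2/3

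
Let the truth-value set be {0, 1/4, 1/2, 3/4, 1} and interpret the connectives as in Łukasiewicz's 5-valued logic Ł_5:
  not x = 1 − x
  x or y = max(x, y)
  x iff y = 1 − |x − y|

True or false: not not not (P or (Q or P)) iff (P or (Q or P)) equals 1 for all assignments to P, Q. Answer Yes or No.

Counterexample: take P = 0, Q = 0.
Q or P = 0 or 0 = 0
P or (Q or P) = 0 or 0 = 0
not (P or (Q or P)) = not 0 = 1
not not (P or (Q or P)) = not 1 = 0
not not not (P or (Q or P)) = not 0 = 1
Q or P = 0 or 0 = 0
P or (Q or P) = 0 or 0 = 0
not not not (P or (Q or P)) iff (P or (Q or P)) = 1 iff 0 = 0
This gives 0 ≠ 1.

No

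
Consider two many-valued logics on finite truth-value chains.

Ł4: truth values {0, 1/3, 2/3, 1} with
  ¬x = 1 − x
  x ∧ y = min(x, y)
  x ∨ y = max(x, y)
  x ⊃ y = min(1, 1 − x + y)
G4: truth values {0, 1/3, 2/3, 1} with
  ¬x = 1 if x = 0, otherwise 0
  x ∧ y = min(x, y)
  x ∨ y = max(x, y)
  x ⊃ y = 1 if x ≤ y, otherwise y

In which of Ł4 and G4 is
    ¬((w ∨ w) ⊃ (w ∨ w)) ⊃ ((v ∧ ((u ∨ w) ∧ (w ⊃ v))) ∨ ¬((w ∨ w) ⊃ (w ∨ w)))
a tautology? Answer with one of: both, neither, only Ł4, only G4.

In Ł4: every assignment gives 1 — tautology.
In G4: every assignment gives 1 — tautology.

both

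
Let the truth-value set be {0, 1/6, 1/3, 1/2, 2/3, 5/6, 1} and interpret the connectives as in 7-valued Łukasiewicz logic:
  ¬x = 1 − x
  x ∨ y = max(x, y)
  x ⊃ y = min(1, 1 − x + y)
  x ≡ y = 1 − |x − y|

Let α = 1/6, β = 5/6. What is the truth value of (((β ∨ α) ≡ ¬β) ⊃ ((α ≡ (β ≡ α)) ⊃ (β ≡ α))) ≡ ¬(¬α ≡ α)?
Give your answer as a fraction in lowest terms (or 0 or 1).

β ∨ α = 5/6 ∨ 1/6 = 5/6
¬β = ¬5/6 = 1/6
(β ∨ α) ≡ ¬β = 5/6 ≡ 1/6 = 1/3
β ≡ α = 5/6 ≡ 1/6 = 1/3
α ≡ (β ≡ α) = 1/6 ≡ 1/3 = 5/6
β ≡ α = 5/6 ≡ 1/6 = 1/3
(α ≡ (β ≡ α)) ⊃ (β ≡ α) = 5/6 ⊃ 1/3 = 1/2
((β ∨ α) ≡ ¬β) ⊃ ((α ≡ (β ≡ α)) ⊃ (β ≡ α)) = 1/3 ⊃ 1/2 = 1
¬α = ¬1/6 = 5/6
¬α ≡ α = 5/6 ≡ 1/6 = 1/3
¬(¬α ≡ α) = ¬1/3 = 2/3
(((β ∨ α) ≡ ¬β) ⊃ ((α ≡ (β ≡ α)) ⊃ (β ≡ α))) ≡ ¬(¬α ≡ α) = 1 ≡ 2/3 = 2/3

2/3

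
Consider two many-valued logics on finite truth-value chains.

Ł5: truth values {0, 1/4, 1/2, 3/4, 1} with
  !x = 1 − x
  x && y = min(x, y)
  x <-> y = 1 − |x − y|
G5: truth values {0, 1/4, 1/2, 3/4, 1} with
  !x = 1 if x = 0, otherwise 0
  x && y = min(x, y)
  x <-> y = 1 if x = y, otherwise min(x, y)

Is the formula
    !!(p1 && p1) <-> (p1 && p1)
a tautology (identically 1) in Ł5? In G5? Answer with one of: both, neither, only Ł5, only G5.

only Ł5

In Ł5: every assignment gives 1 — tautology.
In G5: at p1 = 1/4 the value is 1/4 — not a tautology.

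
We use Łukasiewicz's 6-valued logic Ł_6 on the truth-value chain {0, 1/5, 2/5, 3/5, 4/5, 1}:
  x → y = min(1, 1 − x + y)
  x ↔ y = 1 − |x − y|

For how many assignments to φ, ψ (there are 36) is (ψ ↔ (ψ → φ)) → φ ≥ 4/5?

26

value 1: 26 assignments (counts)
value 3/5: 7 assignments
value 1/5: 3 assignments
So 26 of the 36 assignments meet the threshold.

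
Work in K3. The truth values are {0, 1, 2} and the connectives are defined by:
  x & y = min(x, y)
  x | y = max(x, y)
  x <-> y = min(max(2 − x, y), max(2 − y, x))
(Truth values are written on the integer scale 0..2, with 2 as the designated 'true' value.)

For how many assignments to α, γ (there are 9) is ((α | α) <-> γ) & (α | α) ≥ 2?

α = 0, γ = 0 ↦ 0  <
α = 0, γ = 1 ↦ 0  <
α = 0, γ = 2 ↦ 0  <
α = 1, γ = 0 ↦ 1  <
α = 1, γ = 1 ↦ 1  <
α = 1, γ = 2 ↦ 1  <
α = 2, γ = 0 ↦ 0  <
α = 2, γ = 1 ↦ 1  <
α = 2, γ = 2 ↦ 2  ≥
So 1 of the 9 assignments meets the threshold.

1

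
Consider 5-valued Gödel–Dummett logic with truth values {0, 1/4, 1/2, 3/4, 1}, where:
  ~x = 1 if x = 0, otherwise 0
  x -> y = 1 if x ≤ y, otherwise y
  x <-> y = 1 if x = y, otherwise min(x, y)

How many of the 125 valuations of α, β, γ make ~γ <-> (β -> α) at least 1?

31

value 1: 31 assignments (counts)
value 3/4: 1 assignment
value 1/2: 2 assignments
value 1/4: 3 assignments
value 0: 88 assignments
So 31 of the 125 assignments meet the threshold.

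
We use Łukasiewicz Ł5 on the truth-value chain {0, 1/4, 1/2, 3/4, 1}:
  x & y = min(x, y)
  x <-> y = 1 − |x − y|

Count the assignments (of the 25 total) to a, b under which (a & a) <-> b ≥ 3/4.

value 1: 5 assignments (counts)
value 3/4: 8 assignments (counts)
value 1/2: 6 assignments
value 1/4: 4 assignments
value 0: 2 assignments
So 13 of the 25 assignments meet the threshold.

13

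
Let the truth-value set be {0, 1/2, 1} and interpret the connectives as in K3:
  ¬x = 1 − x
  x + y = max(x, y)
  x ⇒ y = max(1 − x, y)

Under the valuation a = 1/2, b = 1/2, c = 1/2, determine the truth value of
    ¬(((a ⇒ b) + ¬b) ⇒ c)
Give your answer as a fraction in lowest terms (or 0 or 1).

a ⇒ b = 1/2 ⇒ 1/2 = 1/2
¬b = ¬1/2 = 1/2
(a ⇒ b) + ¬b = 1/2 + 1/2 = 1/2
((a ⇒ b) + ¬b) ⇒ c = 1/2 ⇒ 1/2 = 1/2
¬(((a ⇒ b) + ¬b) ⇒ c) = ¬1/2 = 1/2

1/2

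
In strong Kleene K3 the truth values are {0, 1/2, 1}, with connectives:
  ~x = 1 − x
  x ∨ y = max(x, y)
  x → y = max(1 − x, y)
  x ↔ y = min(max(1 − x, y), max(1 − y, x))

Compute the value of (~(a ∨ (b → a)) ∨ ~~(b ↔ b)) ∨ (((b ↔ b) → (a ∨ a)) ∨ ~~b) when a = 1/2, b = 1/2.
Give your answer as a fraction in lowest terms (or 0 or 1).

b → a = 1/2 → 1/2 = 1/2
a ∨ (b → a) = 1/2 ∨ 1/2 = 1/2
~(a ∨ (b → a)) = ~1/2 = 1/2
b ↔ b = 1/2 ↔ 1/2 = 1/2
~(b ↔ b) = ~1/2 = 1/2
~~(b ↔ b) = ~1/2 = 1/2
~(a ∨ (b → a)) ∨ ~~(b ↔ b) = 1/2 ∨ 1/2 = 1/2
b ↔ b = 1/2 ↔ 1/2 = 1/2
a ∨ a = 1/2 ∨ 1/2 = 1/2
(b ↔ b) → (a ∨ a) = 1/2 → 1/2 = 1/2
~b = ~1/2 = 1/2
~~b = ~1/2 = 1/2
((b ↔ b) → (a ∨ a)) ∨ ~~b = 1/2 ∨ 1/2 = 1/2
(~(a ∨ (b → a)) ∨ ~~(b ↔ b)) ∨ (((b ↔ b) → (a ∨ a)) ∨ ~~b) = 1/2 ∨ 1/2 = 1/2

1/2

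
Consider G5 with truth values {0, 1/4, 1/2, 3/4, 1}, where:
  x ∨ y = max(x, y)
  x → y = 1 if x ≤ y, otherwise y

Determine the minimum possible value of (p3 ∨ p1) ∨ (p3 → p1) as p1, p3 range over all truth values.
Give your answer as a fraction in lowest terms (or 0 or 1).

Take p1 = 0, p3 = 1/4:
p3 ∨ p1 = 1/4 ∨ 0 = 1/4
p3 → p1 = 1/4 → 0 = 0
(p3 ∨ p1) ∨ (p3 → p1) = 1/4 ∨ 0 = 1/4
No assignment yields a value below 1/4, so this is the minimum.

1/4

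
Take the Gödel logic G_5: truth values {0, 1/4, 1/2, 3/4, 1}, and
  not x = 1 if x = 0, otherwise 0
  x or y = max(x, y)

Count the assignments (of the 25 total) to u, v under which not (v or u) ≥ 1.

1

value 1: 1 assignment (counts)
value 0: 24 assignments
So 1 of the 25 assignments meets the threshold.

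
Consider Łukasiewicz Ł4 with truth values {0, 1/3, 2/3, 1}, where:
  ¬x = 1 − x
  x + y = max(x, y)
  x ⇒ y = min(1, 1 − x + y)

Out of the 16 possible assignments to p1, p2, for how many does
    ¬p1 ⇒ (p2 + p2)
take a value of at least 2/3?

p1 = 0, p2 = 0 ↦ 0  <
p1 = 0, p2 = 1/3 ↦ 1/3  <
p1 = 0, p2 = 2/3 ↦ 2/3  ≥
p1 = 0, p2 = 1 ↦ 1  ≥
p1 = 1/3, p2 = 0 ↦ 1/3  <
p1 = 1/3, p2 = 1/3 ↦ 2/3  ≥
p1 = 1/3, p2 = 2/3 ↦ 1  ≥
p1 = 1/3, p2 = 1 ↦ 1  ≥
p1 = 2/3, p2 = 0 ↦ 2/3  ≥
p1 = 2/3, p2 = 1/3 ↦ 1  ≥
p1 = 2/3, p2 = 2/3 ↦ 1  ≥
p1 = 2/3, p2 = 1 ↦ 1  ≥
p1 = 1, p2 = 0 ↦ 1  ≥
p1 = 1, p2 = 1/3 ↦ 1  ≥
p1 = 1, p2 = 2/3 ↦ 1  ≥
p1 = 1, p2 = 1 ↦ 1  ≥
So 13 of the 16 assignments meet the threshold.

13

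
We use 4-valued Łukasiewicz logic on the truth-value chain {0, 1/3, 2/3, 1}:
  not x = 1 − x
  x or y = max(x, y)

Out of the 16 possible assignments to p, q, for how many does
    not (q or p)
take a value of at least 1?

1

p = 0, q = 0 ↦ 1  ≥
p = 0, q = 1/3 ↦ 2/3  <
p = 0, q = 2/3 ↦ 1/3  <
p = 0, q = 1 ↦ 0  <
p = 1/3, q = 0 ↦ 2/3  <
p = 1/3, q = 1/3 ↦ 2/3  <
p = 1/3, q = 2/3 ↦ 1/3  <
p = 1/3, q = 1 ↦ 0  <
p = 2/3, q = 0 ↦ 1/3  <
p = 2/3, q = 1/3 ↦ 1/3  <
p = 2/3, q = 2/3 ↦ 1/3  <
p = 2/3, q = 1 ↦ 0  <
p = 1, q = 0 ↦ 0  <
p = 1, q = 1/3 ↦ 0  <
p = 1, q = 2/3 ↦ 0  <
p = 1, q = 1 ↦ 0  <
So 1 of the 16 assignments meets the threshold.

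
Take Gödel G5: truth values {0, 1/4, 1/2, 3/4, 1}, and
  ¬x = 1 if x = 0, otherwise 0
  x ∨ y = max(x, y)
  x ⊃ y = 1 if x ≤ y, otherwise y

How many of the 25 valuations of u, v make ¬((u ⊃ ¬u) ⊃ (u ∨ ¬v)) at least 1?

4

value 1: 4 assignments (counts)
value 0: 21 assignments
So 4 of the 25 assignments meet the threshold.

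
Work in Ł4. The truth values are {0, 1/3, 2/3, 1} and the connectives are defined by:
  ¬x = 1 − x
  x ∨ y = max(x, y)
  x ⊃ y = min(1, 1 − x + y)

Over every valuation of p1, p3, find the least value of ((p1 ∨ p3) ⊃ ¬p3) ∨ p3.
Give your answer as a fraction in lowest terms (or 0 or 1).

Take p1 = 0, p3 = 2/3:
p1 ∨ p3 = 0 ∨ 2/3 = 2/3
¬p3 = ¬2/3 = 1/3
(p1 ∨ p3) ⊃ ¬p3 = 2/3 ⊃ 1/3 = 2/3
((p1 ∨ p3) ⊃ ¬p3) ∨ p3 = 2/3 ∨ 2/3 = 2/3
No assignment yields a value below 2/3, so this is the minimum.

2/3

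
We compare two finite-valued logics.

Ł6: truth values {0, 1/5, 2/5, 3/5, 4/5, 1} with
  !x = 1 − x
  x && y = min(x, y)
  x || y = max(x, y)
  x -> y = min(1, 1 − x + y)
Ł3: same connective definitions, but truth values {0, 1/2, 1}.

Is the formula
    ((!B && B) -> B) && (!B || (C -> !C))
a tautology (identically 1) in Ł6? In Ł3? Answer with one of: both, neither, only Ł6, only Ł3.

In Ł6: at B = 1/5, C = 3/5 the value is 4/5 — not a tautology.
In Ł3: at B = 1/2, C = 1 the value is 1/2 — not a tautology.

neither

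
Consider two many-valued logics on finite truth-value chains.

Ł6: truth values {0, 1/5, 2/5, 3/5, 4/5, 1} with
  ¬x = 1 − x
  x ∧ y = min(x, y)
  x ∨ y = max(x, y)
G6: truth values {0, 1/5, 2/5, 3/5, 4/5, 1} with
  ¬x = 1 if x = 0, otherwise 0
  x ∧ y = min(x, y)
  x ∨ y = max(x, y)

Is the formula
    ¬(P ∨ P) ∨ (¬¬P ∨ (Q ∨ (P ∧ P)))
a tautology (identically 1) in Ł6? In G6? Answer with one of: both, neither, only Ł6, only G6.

In Ł6: at P = 1/5, Q = 0 the value is 4/5 — not a tautology.
In G6: every assignment gives 1 — tautology.

only G6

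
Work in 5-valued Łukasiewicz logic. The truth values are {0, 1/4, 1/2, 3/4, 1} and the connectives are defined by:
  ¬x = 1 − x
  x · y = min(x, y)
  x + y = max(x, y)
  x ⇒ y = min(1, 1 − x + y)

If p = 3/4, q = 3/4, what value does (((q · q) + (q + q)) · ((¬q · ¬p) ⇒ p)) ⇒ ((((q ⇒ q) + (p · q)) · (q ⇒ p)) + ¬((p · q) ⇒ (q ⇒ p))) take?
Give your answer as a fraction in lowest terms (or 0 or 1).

q · q = 3/4 · 3/4 = 3/4
q + q = 3/4 + 3/4 = 3/4
(q · q) + (q + q) = 3/4 + 3/4 = 3/4
¬q = ¬3/4 = 1/4
¬p = ¬3/4 = 1/4
¬q · ¬p = 1/4 · 1/4 = 1/4
(¬q · ¬p) ⇒ p = 1/4 ⇒ 3/4 = 1
((q · q) + (q + q)) · ((¬q · ¬p) ⇒ p) = 3/4 · 1 = 3/4
q ⇒ q = 3/4 ⇒ 3/4 = 1
p · q = 3/4 · 3/4 = 3/4
(q ⇒ q) + (p · q) = 1 + 3/4 = 1
q ⇒ p = 3/4 ⇒ 3/4 = 1
((q ⇒ q) + (p · q)) · (q ⇒ p) = 1 · 1 = 1
p · q = 3/4 · 3/4 = 3/4
q ⇒ p = 3/4 ⇒ 3/4 = 1
(p · q) ⇒ (q ⇒ p) = 3/4 ⇒ 1 = 1
¬((p · q) ⇒ (q ⇒ p)) = ¬1 = 0
(((q ⇒ q) + (p · q)) · (q ⇒ p)) + ¬((p · q) ⇒ (q ⇒ p)) = 1 + 0 = 1
(((q · q) + (q + q)) · ((¬q · ¬p) ⇒ p)) ⇒ ((((q ⇒ q) + (p · q)) · (q ⇒ p)) + ¬((p · q) ⇒ (q ⇒ p))) = 3/4 ⇒ 1 = 1

1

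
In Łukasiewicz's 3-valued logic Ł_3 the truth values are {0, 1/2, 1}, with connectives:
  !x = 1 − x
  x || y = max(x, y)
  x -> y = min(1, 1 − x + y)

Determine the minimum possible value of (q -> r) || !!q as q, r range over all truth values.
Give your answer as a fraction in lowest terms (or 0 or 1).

Take q = 1/2, r = 0:
q -> r = 1/2 -> 0 = 1/2
!q = !1/2 = 1/2
!!q = !1/2 = 1/2
(q -> r) || !!q = 1/2 || 1/2 = 1/2
No assignment yields a value below 1/2, so this is the minimum.

1/2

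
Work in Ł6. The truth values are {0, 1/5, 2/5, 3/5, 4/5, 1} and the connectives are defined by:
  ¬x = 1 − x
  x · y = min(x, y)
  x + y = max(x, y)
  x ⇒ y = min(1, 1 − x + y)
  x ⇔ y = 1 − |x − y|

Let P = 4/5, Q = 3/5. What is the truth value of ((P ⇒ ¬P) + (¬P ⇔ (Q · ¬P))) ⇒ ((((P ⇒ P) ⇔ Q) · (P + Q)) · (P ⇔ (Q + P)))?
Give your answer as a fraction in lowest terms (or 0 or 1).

¬P = ¬4/5 = 1/5
P ⇒ ¬P = 4/5 ⇒ 1/5 = 2/5
¬P = ¬4/5 = 1/5
¬P = ¬4/5 = 1/5
Q · ¬P = 3/5 · 1/5 = 1/5
¬P ⇔ (Q · ¬P) = 1/5 ⇔ 1/5 = 1
(P ⇒ ¬P) + (¬P ⇔ (Q · ¬P)) = 2/5 + 1 = 1
P ⇒ P = 4/5 ⇒ 4/5 = 1
(P ⇒ P) ⇔ Q = 1 ⇔ 3/5 = 3/5
P + Q = 4/5 + 3/5 = 4/5
((P ⇒ P) ⇔ Q) · (P + Q) = 3/5 · 4/5 = 3/5
Q + P = 3/5 + 4/5 = 4/5
P ⇔ (Q + P) = 4/5 ⇔ 4/5 = 1
(((P ⇒ P) ⇔ Q) · (P + Q)) · (P ⇔ (Q + P)) = 3/5 · 1 = 3/5
((P ⇒ ¬P) + (¬P ⇔ (Q · ¬P))) ⇒ ((((P ⇒ P) ⇔ Q) · (P + Q)) · (P ⇔ (Q + P))) = 1 ⇒ 3/5 = 3/5

3/5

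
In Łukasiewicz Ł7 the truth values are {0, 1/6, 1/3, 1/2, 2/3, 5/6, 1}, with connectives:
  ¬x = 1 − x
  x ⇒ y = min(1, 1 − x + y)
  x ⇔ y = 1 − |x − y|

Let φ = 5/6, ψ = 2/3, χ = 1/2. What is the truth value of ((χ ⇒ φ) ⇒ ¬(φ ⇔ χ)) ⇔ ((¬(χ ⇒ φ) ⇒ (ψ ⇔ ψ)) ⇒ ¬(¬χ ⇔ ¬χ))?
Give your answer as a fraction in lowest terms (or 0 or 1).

χ ⇒ φ = 1/2 ⇒ 5/6 = 1
φ ⇔ χ = 5/6 ⇔ 1/2 = 2/3
¬(φ ⇔ χ) = ¬2/3 = 1/3
(χ ⇒ φ) ⇒ ¬(φ ⇔ χ) = 1 ⇒ 1/3 = 1/3
χ ⇒ φ = 1/2 ⇒ 5/6 = 1
¬(χ ⇒ φ) = ¬1 = 0
ψ ⇔ ψ = 2/3 ⇔ 2/3 = 1
¬(χ ⇒ φ) ⇒ (ψ ⇔ ψ) = 0 ⇒ 1 = 1
¬χ = ¬1/2 = 1/2
¬χ = ¬1/2 = 1/2
¬χ ⇔ ¬χ = 1/2 ⇔ 1/2 = 1
¬(¬χ ⇔ ¬χ) = ¬1 = 0
(¬(χ ⇒ φ) ⇒ (ψ ⇔ ψ)) ⇒ ¬(¬χ ⇔ ¬χ) = 1 ⇒ 0 = 0
((χ ⇒ φ) ⇒ ¬(φ ⇔ χ)) ⇔ ((¬(χ ⇒ φ) ⇒ (ψ ⇔ ψ)) ⇒ ¬(¬χ ⇔ ¬χ)) = 1/3 ⇔ 0 = 2/3

2/3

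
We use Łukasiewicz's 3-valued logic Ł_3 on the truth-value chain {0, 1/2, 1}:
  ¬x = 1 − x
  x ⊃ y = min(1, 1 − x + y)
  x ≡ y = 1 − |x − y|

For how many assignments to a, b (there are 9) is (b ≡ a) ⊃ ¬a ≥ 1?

6

a = 0, b = 0 ↦ 1  ≥
a = 0, b = 1/2 ↦ 1  ≥
a = 0, b = 1 ↦ 1  ≥
a = 1/2, b = 0 ↦ 1  ≥
a = 1/2, b = 1/2 ↦ 1/2  <
a = 1/2, b = 1 ↦ 1  ≥
a = 1, b = 0 ↦ 1  ≥
a = 1, b = 1/2 ↦ 1/2  <
a = 1, b = 1 ↦ 0  <
So 6 of the 9 assignments meet the threshold.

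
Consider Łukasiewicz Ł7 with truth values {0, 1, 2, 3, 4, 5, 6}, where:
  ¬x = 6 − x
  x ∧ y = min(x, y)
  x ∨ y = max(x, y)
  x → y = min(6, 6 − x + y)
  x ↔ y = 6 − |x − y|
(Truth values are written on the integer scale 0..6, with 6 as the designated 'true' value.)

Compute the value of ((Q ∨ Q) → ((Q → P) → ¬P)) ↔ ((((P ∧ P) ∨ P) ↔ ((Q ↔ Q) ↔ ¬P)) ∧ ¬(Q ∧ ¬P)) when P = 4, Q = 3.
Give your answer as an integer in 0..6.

5

Q ∨ Q = 3 ∨ 3 = 3
Q → P = 3 → 4 = 6
¬P = ¬4 = 2
(Q → P) → ¬P = 6 → 2 = 2
(Q ∨ Q) → ((Q → P) → ¬P) = 3 → 2 = 5
P ∧ P = 4 ∧ 4 = 4
(P ∧ P) ∨ P = 4 ∨ 4 = 4
Q ↔ Q = 3 ↔ 3 = 6
¬P = ¬4 = 2
(Q ↔ Q) ↔ ¬P = 6 ↔ 2 = 2
((P ∧ P) ∨ P) ↔ ((Q ↔ Q) ↔ ¬P) = 4 ↔ 2 = 4
¬P = ¬4 = 2
Q ∧ ¬P = 3 ∧ 2 = 2
¬(Q ∧ ¬P) = ¬2 = 4
(((P ∧ P) ∨ P) ↔ ((Q ↔ Q) ↔ ¬P)) ∧ ¬(Q ∧ ¬P) = 4 ∧ 4 = 4
((Q ∨ Q) → ((Q → P) → ¬P)) ↔ ((((P ∧ P) ∨ P) ↔ ((Q ↔ Q) ↔ ¬P)) ∧ ¬(Q ∧ ¬P)) = 5 ↔ 4 = 5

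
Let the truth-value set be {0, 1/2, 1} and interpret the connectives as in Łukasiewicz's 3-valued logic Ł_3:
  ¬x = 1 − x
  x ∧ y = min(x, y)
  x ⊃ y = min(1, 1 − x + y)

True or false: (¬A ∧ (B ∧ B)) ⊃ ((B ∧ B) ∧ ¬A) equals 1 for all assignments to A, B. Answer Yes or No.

A = 0, B = 0 ↦ 1
A = 0, B = 1/2 ↦ 1
A = 0, B = 1 ↦ 1
A = 1/2, B = 0 ↦ 1
A = 1/2, B = 1/2 ↦ 1
A = 1/2, B = 1 ↦ 1
A = 1, B = 0 ↦ 1
A = 1, B = 1/2 ↦ 1
A = 1, B = 1 ↦ 1
Every assignment gives a value ≥ 1.

Yes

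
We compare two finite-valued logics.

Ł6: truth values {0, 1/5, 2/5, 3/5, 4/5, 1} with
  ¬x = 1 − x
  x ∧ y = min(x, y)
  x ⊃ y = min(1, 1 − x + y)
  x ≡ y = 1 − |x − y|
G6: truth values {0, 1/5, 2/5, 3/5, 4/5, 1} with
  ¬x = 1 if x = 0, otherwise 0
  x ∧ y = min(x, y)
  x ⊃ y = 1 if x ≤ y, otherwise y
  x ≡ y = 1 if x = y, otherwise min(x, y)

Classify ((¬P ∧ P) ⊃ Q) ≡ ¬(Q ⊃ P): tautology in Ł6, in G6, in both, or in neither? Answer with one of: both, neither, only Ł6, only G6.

In Ł6: at P = 0, Q = 0 the value is 0 — not a tautology.
In G6: at P = 0, Q = 0 the value is 0 — not a tautology.

neither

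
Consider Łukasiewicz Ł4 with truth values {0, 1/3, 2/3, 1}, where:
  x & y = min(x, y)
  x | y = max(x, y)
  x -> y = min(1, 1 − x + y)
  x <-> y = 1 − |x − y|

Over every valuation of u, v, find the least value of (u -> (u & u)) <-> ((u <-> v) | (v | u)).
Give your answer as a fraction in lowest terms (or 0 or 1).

2/3

Take u = 0, v = 1/3:
u & u = 0 & 0 = 0
u -> (u & u) = 0 -> 0 = 1
u <-> v = 0 <-> 1/3 = 2/3
v | u = 1/3 | 0 = 1/3
(u <-> v) | (v | u) = 2/3 | 1/3 = 2/3
(u -> (u & u)) <-> ((u <-> v) | (v | u)) = 1 <-> 2/3 = 2/3
No assignment yields a value below 2/3, so this is the minimum.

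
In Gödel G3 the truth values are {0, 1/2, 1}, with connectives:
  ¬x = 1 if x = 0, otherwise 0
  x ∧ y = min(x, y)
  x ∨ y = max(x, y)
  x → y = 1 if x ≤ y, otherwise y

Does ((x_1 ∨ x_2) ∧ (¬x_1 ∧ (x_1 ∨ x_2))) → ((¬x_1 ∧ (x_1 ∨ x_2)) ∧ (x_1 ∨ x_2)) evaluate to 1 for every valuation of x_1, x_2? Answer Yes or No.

Yes

x_1 = 0, x_2 = 0 ↦ 1
x_1 = 0, x_2 = 1/2 ↦ 1
x_1 = 0, x_2 = 1 ↦ 1
x_1 = 1/2, x_2 = 0 ↦ 1
x_1 = 1/2, x_2 = 1/2 ↦ 1
x_1 = 1/2, x_2 = 1 ↦ 1
x_1 = 1, x_2 = 0 ↦ 1
x_1 = 1, x_2 = 1/2 ↦ 1
x_1 = 1, x_2 = 1 ↦ 1
Every assignment gives a value ≥ 1.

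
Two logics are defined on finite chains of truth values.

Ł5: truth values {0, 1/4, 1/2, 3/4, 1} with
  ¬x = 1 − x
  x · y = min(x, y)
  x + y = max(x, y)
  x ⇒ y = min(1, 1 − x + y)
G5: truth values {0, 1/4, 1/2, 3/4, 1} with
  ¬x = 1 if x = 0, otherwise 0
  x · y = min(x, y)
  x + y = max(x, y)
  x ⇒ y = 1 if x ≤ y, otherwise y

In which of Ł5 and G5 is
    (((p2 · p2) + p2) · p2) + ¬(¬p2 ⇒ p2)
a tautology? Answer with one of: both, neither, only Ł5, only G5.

neither

In Ł5: at p2 = 1/4 the value is 1/2 — not a tautology.
In G5: at p2 = 1/4 the value is 1/4 — not a tautology.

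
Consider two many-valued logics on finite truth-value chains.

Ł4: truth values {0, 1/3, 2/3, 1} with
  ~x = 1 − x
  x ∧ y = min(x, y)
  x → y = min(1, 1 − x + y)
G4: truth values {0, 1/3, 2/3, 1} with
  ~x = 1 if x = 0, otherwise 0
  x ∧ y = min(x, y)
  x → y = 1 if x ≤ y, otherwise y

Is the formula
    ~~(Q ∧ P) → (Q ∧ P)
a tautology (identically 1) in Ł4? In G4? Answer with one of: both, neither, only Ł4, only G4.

only Ł4

In Ł4: every assignment gives 1 — tautology.
In G4: at P = 1/3, Q = 1/3 the value is 1/3 — not a tautology.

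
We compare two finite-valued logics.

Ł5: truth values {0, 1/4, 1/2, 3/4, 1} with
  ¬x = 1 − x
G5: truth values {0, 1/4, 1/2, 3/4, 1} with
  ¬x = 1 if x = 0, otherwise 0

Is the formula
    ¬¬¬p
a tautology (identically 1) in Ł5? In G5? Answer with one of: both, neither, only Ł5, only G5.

neither

In Ł5: at p = 1/4 the value is 3/4 — not a tautology.
In G5: at p = 1/4 the value is 0 — not a tautology.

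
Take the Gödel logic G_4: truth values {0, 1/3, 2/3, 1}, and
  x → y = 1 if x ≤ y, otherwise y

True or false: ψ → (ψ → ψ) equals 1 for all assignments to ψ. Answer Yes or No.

ψ = 0 ↦ 1
ψ = 1/3 ↦ 1
ψ = 2/3 ↦ 1
ψ = 1 ↦ 1
Every assignment gives a value ≥ 1.

Yes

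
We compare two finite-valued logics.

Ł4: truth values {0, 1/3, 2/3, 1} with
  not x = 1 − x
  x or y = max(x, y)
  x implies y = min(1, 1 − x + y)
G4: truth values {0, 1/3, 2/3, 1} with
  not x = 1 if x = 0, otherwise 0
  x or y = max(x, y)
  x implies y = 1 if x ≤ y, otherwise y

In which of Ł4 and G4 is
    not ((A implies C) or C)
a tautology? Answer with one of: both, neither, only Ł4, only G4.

In Ł4: at A = 0, C = 0 the value is 0 — not a tautology.
In G4: at A = 0, C = 0 the value is 0 — not a tautology.

neither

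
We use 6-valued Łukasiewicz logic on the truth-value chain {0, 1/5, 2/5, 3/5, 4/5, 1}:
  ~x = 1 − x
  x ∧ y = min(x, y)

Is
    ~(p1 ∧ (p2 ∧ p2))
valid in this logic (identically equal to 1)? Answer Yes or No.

Counterexample: take p1 = 1/5, p2 = 1/5.
p2 ∧ p2 = 1/5 ∧ 1/5 = 1/5
p1 ∧ (p2 ∧ p2) = 1/5 ∧ 1/5 = 1/5
~(p1 ∧ (p2 ∧ p2)) = ~1/5 = 4/5
This gives 4/5 ≠ 1.

No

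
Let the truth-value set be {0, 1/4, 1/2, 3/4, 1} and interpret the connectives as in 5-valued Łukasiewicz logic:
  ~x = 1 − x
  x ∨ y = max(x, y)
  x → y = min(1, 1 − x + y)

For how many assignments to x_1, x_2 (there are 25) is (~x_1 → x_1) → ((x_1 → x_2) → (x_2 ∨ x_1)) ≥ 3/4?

24

value 1: 20 assignments (counts)
value 3/4: 4 assignments (counts)
value 1/2: 1 assignment
So 24 of the 25 assignments meet the threshold.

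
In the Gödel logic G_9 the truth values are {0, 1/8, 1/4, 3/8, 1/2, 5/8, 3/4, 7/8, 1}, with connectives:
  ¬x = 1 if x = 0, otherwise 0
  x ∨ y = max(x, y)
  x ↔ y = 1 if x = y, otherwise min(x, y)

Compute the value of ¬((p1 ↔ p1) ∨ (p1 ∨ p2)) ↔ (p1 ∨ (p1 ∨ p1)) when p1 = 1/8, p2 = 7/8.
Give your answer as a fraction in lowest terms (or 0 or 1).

0

p1 ↔ p1 = 1/8 ↔ 1/8 = 1
p1 ∨ p2 = 1/8 ∨ 7/8 = 7/8
(p1 ↔ p1) ∨ (p1 ∨ p2) = 1 ∨ 7/8 = 1
¬((p1 ↔ p1) ∨ (p1 ∨ p2)) = ¬1 = 0
p1 ∨ p1 = 1/8 ∨ 1/8 = 1/8
p1 ∨ (p1 ∨ p1) = 1/8 ∨ 1/8 = 1/8
¬((p1 ↔ p1) ∨ (p1 ∨ p2)) ↔ (p1 ∨ (p1 ∨ p1)) = 0 ↔ 1/8 = 0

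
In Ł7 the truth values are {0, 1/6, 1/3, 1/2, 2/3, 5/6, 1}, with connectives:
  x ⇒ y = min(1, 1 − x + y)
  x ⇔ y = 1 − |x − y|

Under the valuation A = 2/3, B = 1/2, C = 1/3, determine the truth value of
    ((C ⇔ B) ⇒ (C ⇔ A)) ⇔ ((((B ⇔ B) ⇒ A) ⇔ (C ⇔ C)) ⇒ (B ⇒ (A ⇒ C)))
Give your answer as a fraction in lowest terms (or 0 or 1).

5/6

C ⇔ B = 1/3 ⇔ 1/2 = 5/6
C ⇔ A = 1/3 ⇔ 2/3 = 2/3
(C ⇔ B) ⇒ (C ⇔ A) = 5/6 ⇒ 2/3 = 5/6
B ⇔ B = 1/2 ⇔ 1/2 = 1
(B ⇔ B) ⇒ A = 1 ⇒ 2/3 = 2/3
C ⇔ C = 1/3 ⇔ 1/3 = 1
((B ⇔ B) ⇒ A) ⇔ (C ⇔ C) = 2/3 ⇔ 1 = 2/3
A ⇒ C = 2/3 ⇒ 1/3 = 2/3
B ⇒ (A ⇒ C) = 1/2 ⇒ 2/3 = 1
(((B ⇔ B) ⇒ A) ⇔ (C ⇔ C)) ⇒ (B ⇒ (A ⇒ C)) = 2/3 ⇒ 1 = 1
((C ⇔ B) ⇒ (C ⇔ A)) ⇔ ((((B ⇔ B) ⇒ A) ⇔ (C ⇔ C)) ⇒ (B ⇒ (A ⇒ C))) = 5/6 ⇔ 1 = 5/6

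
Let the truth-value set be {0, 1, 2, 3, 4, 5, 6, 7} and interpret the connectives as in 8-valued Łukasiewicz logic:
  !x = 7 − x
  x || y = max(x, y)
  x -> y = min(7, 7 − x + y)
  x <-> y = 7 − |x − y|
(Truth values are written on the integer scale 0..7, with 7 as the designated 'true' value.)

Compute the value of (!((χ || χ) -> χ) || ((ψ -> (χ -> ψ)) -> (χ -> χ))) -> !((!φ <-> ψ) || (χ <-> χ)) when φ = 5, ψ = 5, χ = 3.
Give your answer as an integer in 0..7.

χ || χ = 3 || 3 = 3
(χ || χ) -> χ = 3 -> 3 = 7
!((χ || χ) -> χ) = !7 = 0
χ -> ψ = 3 -> 5 = 7
ψ -> (χ -> ψ) = 5 -> 7 = 7
χ -> χ = 3 -> 3 = 7
(ψ -> (χ -> ψ)) -> (χ -> χ) = 7 -> 7 = 7
!((χ || χ) -> χ) || ((ψ -> (χ -> ψ)) -> (χ -> χ)) = 0 || 7 = 7
!φ = !5 = 2
!φ <-> ψ = 2 <-> 5 = 4
χ <-> χ = 3 <-> 3 = 7
(!φ <-> ψ) || (χ <-> χ) = 4 || 7 = 7
!((!φ <-> ψ) || (χ <-> χ)) = !7 = 0
(!((χ || χ) -> χ) || ((ψ -> (χ -> ψ)) -> (χ -> χ))) -> !((!φ <-> ψ) || (χ <-> χ)) = 7 -> 0 = 0

0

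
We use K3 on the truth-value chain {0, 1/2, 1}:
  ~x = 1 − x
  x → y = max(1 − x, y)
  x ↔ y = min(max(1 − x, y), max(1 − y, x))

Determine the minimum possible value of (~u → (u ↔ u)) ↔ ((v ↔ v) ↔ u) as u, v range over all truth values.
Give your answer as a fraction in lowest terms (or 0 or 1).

0

Take u = 0, v = 0:
~u = ~0 = 1
u ↔ u = 0 ↔ 0 = 1
~u → (u ↔ u) = 1 → 1 = 1
v ↔ v = 0 ↔ 0 = 1
(v ↔ v) ↔ u = 1 ↔ 0 = 0
(~u → (u ↔ u)) ↔ ((v ↔ v) ↔ u) = 1 ↔ 0 = 0
No assignment yields a value below 0, so this is the minimum.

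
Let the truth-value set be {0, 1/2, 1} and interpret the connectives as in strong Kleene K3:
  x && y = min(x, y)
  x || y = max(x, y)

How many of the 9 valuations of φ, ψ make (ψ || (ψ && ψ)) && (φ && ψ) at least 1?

φ = 0, ψ = 0 ↦ 0  <
φ = 0, ψ = 1/2 ↦ 0  <
φ = 0, ψ = 1 ↦ 0  <
φ = 1/2, ψ = 0 ↦ 0  <
φ = 1/2, ψ = 1/2 ↦ 1/2  <
φ = 1/2, ψ = 1 ↦ 1/2  <
φ = 1, ψ = 0 ↦ 0  <
φ = 1, ψ = 1/2 ↦ 1/2  <
φ = 1, ψ = 1 ↦ 1  ≥
So 1 of the 9 assignments meets the threshold.

1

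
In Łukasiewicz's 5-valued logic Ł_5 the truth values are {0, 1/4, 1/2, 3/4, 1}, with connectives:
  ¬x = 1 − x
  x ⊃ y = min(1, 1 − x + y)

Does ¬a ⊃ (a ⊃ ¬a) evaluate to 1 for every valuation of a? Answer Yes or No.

a = 0 ↦ 1
a = 1/4 ↦ 1
a = 1/2 ↦ 1
a = 3/4 ↦ 1
a = 1 ↦ 1
Every assignment gives a value ≥ 1.

Yes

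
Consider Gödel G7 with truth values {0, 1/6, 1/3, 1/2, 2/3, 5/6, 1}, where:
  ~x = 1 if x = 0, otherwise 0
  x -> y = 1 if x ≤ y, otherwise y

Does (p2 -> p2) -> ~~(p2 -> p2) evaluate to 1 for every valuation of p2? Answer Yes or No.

Yes

p2 = 0 ↦ 1
p2 = 1/6 ↦ 1
p2 = 1/3 ↦ 1
p2 = 1/2 ↦ 1
p2 = 2/3 ↦ 1
p2 = 5/6 ↦ 1
p2 = 1 ↦ 1
Every assignment gives a value ≥ 1.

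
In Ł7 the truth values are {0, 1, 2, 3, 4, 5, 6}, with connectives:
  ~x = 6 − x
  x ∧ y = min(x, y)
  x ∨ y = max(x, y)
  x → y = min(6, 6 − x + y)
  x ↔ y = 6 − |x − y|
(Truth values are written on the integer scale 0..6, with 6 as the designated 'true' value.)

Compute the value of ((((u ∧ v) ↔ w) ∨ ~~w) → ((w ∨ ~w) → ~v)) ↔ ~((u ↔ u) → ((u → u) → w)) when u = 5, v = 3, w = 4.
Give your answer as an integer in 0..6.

2

u ∧ v = 5 ∧ 3 = 3
(u ∧ v) ↔ w = 3 ↔ 4 = 5
~w = ~4 = 2
~~w = ~2 = 4
((u ∧ v) ↔ w) ∨ ~~w = 5 ∨ 4 = 5
~w = ~4 = 2
w ∨ ~w = 4 ∨ 2 = 4
~v = ~3 = 3
(w ∨ ~w) → ~v = 4 → 3 = 5
(((u ∧ v) ↔ w) ∨ ~~w) → ((w ∨ ~w) → ~v) = 5 → 5 = 6
u ↔ u = 5 ↔ 5 = 6
u → u = 5 → 5 = 6
(u → u) → w = 6 → 4 = 4
(u ↔ u) → ((u → u) → w) = 6 → 4 = 4
~((u ↔ u) → ((u → u) → w)) = ~4 = 2
((((u ∧ v) ↔ w) ∨ ~~w) → ((w ∨ ~w) → ~v)) ↔ ~((u ↔ u) → ((u → u) → w)) = 6 ↔ 2 = 2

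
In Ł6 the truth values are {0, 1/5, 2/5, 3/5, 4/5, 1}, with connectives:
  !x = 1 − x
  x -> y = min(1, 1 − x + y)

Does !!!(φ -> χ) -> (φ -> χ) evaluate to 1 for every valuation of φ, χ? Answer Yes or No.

No

Counterexample: take φ = 3/5, χ = 0.
φ -> χ = 3/5 -> 0 = 2/5
!(φ -> χ) = !2/5 = 3/5
!!(φ -> χ) = !3/5 = 2/5
!!!(φ -> χ) = !2/5 = 3/5
φ -> χ = 3/5 -> 0 = 2/5
!!!(φ -> χ) -> (φ -> χ) = 3/5 -> 2/5 = 4/5
This gives 4/5 ≠ 1.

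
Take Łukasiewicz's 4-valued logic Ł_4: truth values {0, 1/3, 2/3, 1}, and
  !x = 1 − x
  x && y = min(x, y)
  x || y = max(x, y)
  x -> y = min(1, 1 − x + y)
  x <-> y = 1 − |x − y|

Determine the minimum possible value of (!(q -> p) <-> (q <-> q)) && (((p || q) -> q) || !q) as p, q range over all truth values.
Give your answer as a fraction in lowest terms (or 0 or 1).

0

Take p = 0, q = 0:
q -> p = 0 -> 0 = 1
!(q -> p) = !1 = 0
q <-> q = 0 <-> 0 = 1
!(q -> p) <-> (q <-> q) = 0 <-> 1 = 0
p || q = 0 || 0 = 0
(p || q) -> q = 0 -> 0 = 1
!q = !0 = 1
((p || q) -> q) || !q = 1 || 1 = 1
(!(q -> p) <-> (q <-> q)) && (((p || q) -> q) || !q) = 0 && 1 = 0
No assignment yields a value below 0, so this is the minimum.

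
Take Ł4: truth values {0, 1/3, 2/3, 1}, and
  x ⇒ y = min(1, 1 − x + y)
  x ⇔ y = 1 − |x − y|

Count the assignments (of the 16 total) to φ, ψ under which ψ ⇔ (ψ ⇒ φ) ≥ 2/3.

7

φ = 0, ψ = 0 ↦ 0  <
φ = 0, ψ = 1/3 ↦ 2/3  ≥
φ = 0, ψ = 2/3 ↦ 2/3  ≥
φ = 0, ψ = 1 ↦ 0  <
φ = 1/3, ψ = 0 ↦ 0  <
φ = 1/3, ψ = 1/3 ↦ 1/3  <
φ = 1/3, ψ = 2/3 ↦ 1  ≥
φ = 1/3, ψ = 1 ↦ 1/3  <
φ = 2/3, ψ = 0 ↦ 0  <
φ = 2/3, ψ = 1/3 ↦ 1/3  <
φ = 2/3, ψ = 2/3 ↦ 2/3  ≥
φ = 2/3, ψ = 1 ↦ 2/3  ≥
φ = 1, ψ = 0 ↦ 0  <
φ = 1, ψ = 1/3 ↦ 1/3  <
φ = 1, ψ = 2/3 ↦ 2/3  ≥
φ = 1, ψ = 1 ↦ 1  ≥
So 7 of the 16 assignments meet the threshold.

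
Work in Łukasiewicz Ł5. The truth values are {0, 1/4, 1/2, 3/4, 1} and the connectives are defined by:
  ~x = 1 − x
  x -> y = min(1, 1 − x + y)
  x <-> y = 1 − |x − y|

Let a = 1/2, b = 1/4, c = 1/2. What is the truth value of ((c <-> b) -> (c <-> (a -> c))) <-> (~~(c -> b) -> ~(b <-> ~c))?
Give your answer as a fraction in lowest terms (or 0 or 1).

c <-> b = 1/2 <-> 1/4 = 3/4
a -> c = 1/2 -> 1/2 = 1
c <-> (a -> c) = 1/2 <-> 1 = 1/2
(c <-> b) -> (c <-> (a -> c)) = 3/4 -> 1/2 = 3/4
c -> b = 1/2 -> 1/4 = 3/4
~(c -> b) = ~3/4 = 1/4
~~(c -> b) = ~1/4 = 3/4
~c = ~1/2 = 1/2
b <-> ~c = 1/4 <-> 1/2 = 3/4
~(b <-> ~c) = ~3/4 = 1/4
~~(c -> b) -> ~(b <-> ~c) = 3/4 -> 1/4 = 1/2
((c <-> b) -> (c <-> (a -> c))) <-> (~~(c -> b) -> ~(b <-> ~c)) = 3/4 <-> 1/2 = 3/4

3/4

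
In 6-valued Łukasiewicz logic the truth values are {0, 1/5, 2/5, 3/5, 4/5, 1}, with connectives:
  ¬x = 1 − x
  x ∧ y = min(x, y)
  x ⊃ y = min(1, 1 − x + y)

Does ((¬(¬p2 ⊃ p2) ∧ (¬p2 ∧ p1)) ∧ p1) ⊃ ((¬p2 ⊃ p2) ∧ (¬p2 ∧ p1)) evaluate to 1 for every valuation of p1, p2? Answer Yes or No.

Counterexample: take p1 = 1/5, p2 = 0.
¬p2 = ¬0 = 1
¬p2 ⊃ p2 = 1 ⊃ 0 = 0
¬(¬p2 ⊃ p2) = ¬0 = 1
¬p2 = ¬0 = 1
¬p2 ∧ p1 = 1 ∧ 1/5 = 1/5
¬(¬p2 ⊃ p2) ∧ (¬p2 ∧ p1) = 1 ∧ 1/5 = 1/5
(¬(¬p2 ⊃ p2) ∧ (¬p2 ∧ p1)) ∧ p1 = 1/5 ∧ 1/5 = 1/5
¬p2 = ¬0 = 1
¬p2 ⊃ p2 = 1 ⊃ 0 = 0
¬p2 = ¬0 = 1
¬p2 ∧ p1 = 1 ∧ 1/5 = 1/5
(¬p2 ⊃ p2) ∧ (¬p2 ∧ p1) = 0 ∧ 1/5 = 0
((¬(¬p2 ⊃ p2) ∧ (¬p2 ∧ p1)) ∧ p1) ⊃ ((¬p2 ⊃ p2) ∧ (¬p2 ∧ p1)) = 1/5 ⊃ 0 = 4/5
This gives 4/5 ≠ 1.

No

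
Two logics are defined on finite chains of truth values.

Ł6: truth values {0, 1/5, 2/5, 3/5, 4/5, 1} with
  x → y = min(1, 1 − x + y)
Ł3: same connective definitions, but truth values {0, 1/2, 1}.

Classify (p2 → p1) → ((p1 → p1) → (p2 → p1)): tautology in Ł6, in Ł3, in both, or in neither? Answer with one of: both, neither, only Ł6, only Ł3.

both

In Ł6: every assignment gives 1 — tautology.
In Ł3: every assignment gives 1 — tautology.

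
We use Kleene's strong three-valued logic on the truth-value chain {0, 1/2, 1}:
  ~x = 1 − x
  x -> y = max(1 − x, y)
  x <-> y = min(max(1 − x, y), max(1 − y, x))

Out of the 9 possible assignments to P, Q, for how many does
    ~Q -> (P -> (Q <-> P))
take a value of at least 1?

5

P = 0, Q = 0 ↦ 1  ≥
P = 0, Q = 1/2 ↦ 1  ≥
P = 0, Q = 1 ↦ 1  ≥
P = 1/2, Q = 0 ↦ 1/2  <
P = 1/2, Q = 1/2 ↦ 1/2  <
P = 1/2, Q = 1 ↦ 1  ≥
P = 1, Q = 0 ↦ 0  <
P = 1, Q = 1/2 ↦ 1/2  <
P = 1, Q = 1 ↦ 1  ≥
So 5 of the 9 assignments meet the threshold.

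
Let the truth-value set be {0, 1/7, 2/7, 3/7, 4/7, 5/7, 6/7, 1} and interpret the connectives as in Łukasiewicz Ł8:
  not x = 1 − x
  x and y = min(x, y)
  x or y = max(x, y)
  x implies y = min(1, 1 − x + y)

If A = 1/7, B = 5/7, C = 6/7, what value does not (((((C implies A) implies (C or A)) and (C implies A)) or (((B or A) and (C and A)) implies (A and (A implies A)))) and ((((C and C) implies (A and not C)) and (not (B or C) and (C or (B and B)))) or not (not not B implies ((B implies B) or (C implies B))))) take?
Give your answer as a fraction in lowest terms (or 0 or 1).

6/7

C implies A = 6/7 implies 1/7 = 2/7
C or A = 6/7 or 1/7 = 6/7
(C implies A) implies (C or A) = 2/7 implies 6/7 = 1
C implies A = 6/7 implies 1/7 = 2/7
((C implies A) implies (C or A)) and (C implies A) = 1 and 2/7 = 2/7
B or A = 5/7 or 1/7 = 5/7
C and A = 6/7 and 1/7 = 1/7
(B or A) and (C and A) = 5/7 and 1/7 = 1/7
A implies A = 1/7 implies 1/7 = 1
A and (A implies A) = 1/7 and 1 = 1/7
((B or A) and (C and A)) implies (A and (A implies A)) = 1/7 implies 1/7 = 1
(((C implies A) implies (C or A)) and (C implies A)) or (((B or A) and (C and A)) implies (A and (A implies A))) = 2/7 or 1 = 1
C and C = 6/7 and 6/7 = 6/7
not C = not 6/7 = 1/7
A and not C = 1/7 and 1/7 = 1/7
(C and C) implies (A and not C) = 6/7 implies 1/7 = 2/7
B or C = 5/7 or 6/7 = 6/7
not (B or C) = not 6/7 = 1/7
B and B = 5/7 and 5/7 = 5/7
C or (B and B) = 6/7 or 5/7 = 6/7
not (B or C) and (C or (B and B)) = 1/7 and 6/7 = 1/7
((C and C) implies (A and not C)) and (not (B or C) and (C or (B and B))) = 2/7 and 1/7 = 1/7
not B = not 5/7 = 2/7
not not B = not 2/7 = 5/7
B implies B = 5/7 implies 5/7 = 1
C implies B = 6/7 implies 5/7 = 6/7
(B implies B) or (C implies B) = 1 or 6/7 = 1
not not B implies ((B implies B) or (C implies B)) = 5/7 implies 1 = 1
not (not not B implies ((B implies B) or (C implies B))) = not 1 = 0
(((C and C) implies (A and not C)) and (not (B or C) and (C or (B and B)))) or not (not not B implies ((B implies B) or (C implies B))) = 1/7 or 0 = 1/7
((((C implies A) implies (C or A)) and (C implies A)) or (((B or A) and (C and A)) implies (A and (A implies A)))) and ((((C and C) implies (A and not C)) and (not (B or C) and (C or (B and B)))) or not (not not B implies ((B implies B) or (C implies B)))) = 1 and 1/7 = 1/7
not (((((C implies A) implies (C or A)) and (C implies A)) or (((B or A) and (C and A)) implies (A and (A implies A)))) and ((((C and C) implies (A and not C)) and (not (B or C) and (C or (B and B)))) or not (not not B implies ((B implies B) or (C implies B))))) = not 1/7 = 6/7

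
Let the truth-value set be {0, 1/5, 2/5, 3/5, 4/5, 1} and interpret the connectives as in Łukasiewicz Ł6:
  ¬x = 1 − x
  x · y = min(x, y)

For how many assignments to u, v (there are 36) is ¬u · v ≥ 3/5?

9

value 1: 1 assignment (counts)
value 4/5: 3 assignments (counts)
value 3/5: 5 assignments (counts)
value 2/5: 7 assignments
value 1/5: 9 assignments
value 0: 11 assignments
So 9 of the 36 assignments meet the threshold.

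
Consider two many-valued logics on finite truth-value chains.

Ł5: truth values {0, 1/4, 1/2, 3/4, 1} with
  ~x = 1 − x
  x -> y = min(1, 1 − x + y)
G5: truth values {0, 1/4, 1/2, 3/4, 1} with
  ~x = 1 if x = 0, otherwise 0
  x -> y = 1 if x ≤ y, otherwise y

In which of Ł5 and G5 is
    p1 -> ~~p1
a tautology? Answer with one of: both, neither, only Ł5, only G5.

In Ł5: every assignment gives 1 — tautology.
In G5: every assignment gives 1 — tautology.

both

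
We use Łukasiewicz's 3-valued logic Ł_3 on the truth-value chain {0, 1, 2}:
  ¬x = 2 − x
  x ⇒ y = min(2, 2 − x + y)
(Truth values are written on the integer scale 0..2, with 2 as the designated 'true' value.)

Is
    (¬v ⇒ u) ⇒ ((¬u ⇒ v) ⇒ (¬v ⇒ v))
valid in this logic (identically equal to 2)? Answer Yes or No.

No

Counterexample: take u = 2, v = 0.
¬v = ¬0 = 2
¬v ⇒ u = 2 ⇒ 2 = 2
¬u = ¬2 = 0
¬u ⇒ v = 0 ⇒ 0 = 2
¬v = ¬0 = 2
¬v ⇒ v = 2 ⇒ 0 = 0
(¬u ⇒ v) ⇒ (¬v ⇒ v) = 2 ⇒ 0 = 0
(¬v ⇒ u) ⇒ ((¬u ⇒ v) ⇒ (¬v ⇒ v)) = 2 ⇒ 0 = 0
This gives 0 ≠ 2.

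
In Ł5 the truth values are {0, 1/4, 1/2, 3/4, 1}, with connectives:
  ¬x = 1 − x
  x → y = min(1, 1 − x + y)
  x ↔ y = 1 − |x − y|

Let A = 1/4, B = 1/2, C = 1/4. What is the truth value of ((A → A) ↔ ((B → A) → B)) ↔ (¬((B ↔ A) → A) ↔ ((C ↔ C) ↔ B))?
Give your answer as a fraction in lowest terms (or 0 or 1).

A → A = 1/4 → 1/4 = 1
B → A = 1/2 → 1/4 = 3/4
(B → A) → B = 3/4 → 1/2 = 3/4
(A → A) ↔ ((B → A) → B) = 1 ↔ 3/4 = 3/4
B ↔ A = 1/2 ↔ 1/4 = 3/4
(B ↔ A) → A = 3/4 → 1/4 = 1/2
¬((B ↔ A) → A) = ¬1/2 = 1/2
C ↔ C = 1/4 ↔ 1/4 = 1
(C ↔ C) ↔ B = 1 ↔ 1/2 = 1/2
¬((B ↔ A) → A) ↔ ((C ↔ C) ↔ B) = 1/2 ↔ 1/2 = 1
((A → A) ↔ ((B → A) → B)) ↔ (¬((B ↔ A) → A) ↔ ((C ↔ C) ↔ B)) = 3/4 ↔ 1 = 3/4

3/4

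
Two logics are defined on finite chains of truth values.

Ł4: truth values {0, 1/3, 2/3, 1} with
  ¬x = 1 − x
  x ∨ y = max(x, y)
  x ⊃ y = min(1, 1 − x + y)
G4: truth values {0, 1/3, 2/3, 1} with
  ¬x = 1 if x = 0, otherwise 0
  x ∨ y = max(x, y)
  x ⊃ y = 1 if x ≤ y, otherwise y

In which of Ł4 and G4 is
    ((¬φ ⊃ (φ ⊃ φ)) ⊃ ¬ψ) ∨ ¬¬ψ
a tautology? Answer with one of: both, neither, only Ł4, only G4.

In Ł4: at φ = 0, ψ = 1/3 the value is 2/3 — not a tautology.
In G4: every assignment gives 1 — tautology.

only G4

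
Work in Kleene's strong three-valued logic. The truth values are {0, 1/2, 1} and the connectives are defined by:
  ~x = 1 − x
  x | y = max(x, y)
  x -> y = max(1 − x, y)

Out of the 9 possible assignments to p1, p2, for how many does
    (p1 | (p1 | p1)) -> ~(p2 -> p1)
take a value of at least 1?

3

p1 = 0, p2 = 0 ↦ 1  ≥
p1 = 0, p2 = 1/2 ↦ 1  ≥
p1 = 0, p2 = 1 ↦ 1  ≥
p1 = 1/2, p2 = 0 ↦ 1/2  <
p1 = 1/2, p2 = 1/2 ↦ 1/2  <
p1 = 1/2, p2 = 1 ↦ 1/2  <
p1 = 1, p2 = 0 ↦ 0  <
p1 = 1, p2 = 1/2 ↦ 0  <
p1 = 1, p2 = 1 ↦ 0  <
So 3 of the 9 assignments meet the threshold.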